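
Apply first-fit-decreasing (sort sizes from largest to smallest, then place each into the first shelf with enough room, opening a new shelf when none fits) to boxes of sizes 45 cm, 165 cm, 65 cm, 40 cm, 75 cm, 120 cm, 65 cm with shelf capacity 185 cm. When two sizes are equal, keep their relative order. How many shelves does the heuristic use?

4

Sorted descending: 165, 120, 75, 65, 65, 45, 40.
  165 → shelf 1 (new)  [load 165/185]
  120 → shelf 2 (new)  [load 120/185]
  75 → shelf 3 (new)  [load 75/185]
  65 → shelf 2  [load 185/185]
  65 → shelf 3  [load 140/185]
  45 → shelf 3  [load 185/185]
  40 → shelf 4 (new)  [load 40/185]
4 shelves opened.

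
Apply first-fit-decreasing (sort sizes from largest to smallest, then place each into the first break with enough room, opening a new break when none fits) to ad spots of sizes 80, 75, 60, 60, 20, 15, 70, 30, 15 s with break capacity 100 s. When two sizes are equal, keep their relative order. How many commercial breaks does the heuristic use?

Sorted descending: 80, 75, 70, 60, 60, 30, 20, 15, 15.
  80 → break 1 (new)  [load 80/100]
  75 → break 2 (new)  [load 75/100]
  70 → break 3 (new)  [load 70/100]
  60 → break 4 (new)  [load 60/100]
  60 → break 5 (new)  [load 60/100]
  30 → break 3  [load 100/100]
  20 → break 1  [load 100/100]
  15 → break 2  [load 90/100]
  15 → break 4  [load 75/100]
5 commercial breaks opened.

5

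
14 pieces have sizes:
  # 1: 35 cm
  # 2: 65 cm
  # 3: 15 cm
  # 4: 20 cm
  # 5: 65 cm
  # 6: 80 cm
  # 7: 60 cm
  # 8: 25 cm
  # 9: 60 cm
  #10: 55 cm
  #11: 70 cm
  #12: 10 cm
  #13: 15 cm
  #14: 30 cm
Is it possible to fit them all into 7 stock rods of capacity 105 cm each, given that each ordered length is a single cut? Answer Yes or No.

Yes

A valid assignment using 7 stock rods:
  stock rod 1: 80 + 25 = 105
  stock rod 2: 70 + 35 = 105
  stock rod 3: 65 + 30 + 10 = 105
  stock rod 4: 65 + 20 + 15 = 100
  stock rod 5: 60 + 15 = 75
  stock rod 6: 60 = 60
  stock rod 7: 55 = 55
Every load is within 105 cm, so 7 stock rods suffice.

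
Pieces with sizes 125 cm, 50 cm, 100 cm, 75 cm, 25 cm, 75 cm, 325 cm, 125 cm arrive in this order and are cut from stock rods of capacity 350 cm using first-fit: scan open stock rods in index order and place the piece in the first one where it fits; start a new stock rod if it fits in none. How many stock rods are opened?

  125 → stock rod 1 (new)  [load 125/350]
  50 → stock rod 1  [load 175/350]
  100 → stock rod 1  [load 275/350]
  75 → stock rod 1  [load 350/350]
  25 → stock rod 2 (new)  [load 25/350]
  75 → stock rod 2  [load 100/350]
  325 → stock rod 3 (new)  [load 325/350]
  125 → stock rod 2  [load 225/350]
3 stock rods opened.

3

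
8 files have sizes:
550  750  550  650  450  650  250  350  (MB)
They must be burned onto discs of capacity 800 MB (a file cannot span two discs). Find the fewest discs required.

Total = 750 + 650 + 650 + 550 + 550 + 450 + 350 + 250 = 4200 MB.
Lower bound: ⌈4200/800⌉ = 6 discs.
A packing using 6 discs:
  disc 1: 750 = 750
  disc 2: 650 = 650
  disc 3: 650 = 650
  disc 4: 550 + 250 = 800
  disc 5: 550 = 550
  disc 6: 450 + 350 = 800
This matches the lower bound, so 6 is optimal.

6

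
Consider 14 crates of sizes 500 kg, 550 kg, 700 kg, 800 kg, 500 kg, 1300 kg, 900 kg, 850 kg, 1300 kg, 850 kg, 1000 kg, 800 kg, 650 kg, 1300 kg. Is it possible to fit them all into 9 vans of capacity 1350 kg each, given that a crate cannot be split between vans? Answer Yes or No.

Total = 12000 kg; ⌈12000/1350⌉ = 9.
10 crates each exceed half the capacity and cannot share a van, forcing at least 10 vans.
At least 10 vans are required, but only 9 are allowed.

No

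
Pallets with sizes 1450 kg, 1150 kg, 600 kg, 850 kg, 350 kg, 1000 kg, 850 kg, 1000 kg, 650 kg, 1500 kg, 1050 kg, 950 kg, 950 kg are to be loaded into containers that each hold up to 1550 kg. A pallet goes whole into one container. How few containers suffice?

10

Total = 1500 + 1450 + 1150 + 1050 + 1000 + 1000 + 950 + 950 + 850 + 850 + 650 + 600 + 350 = 12350 kg.
Lower bound: ⌈12350/1550⌉ = 8 containers.
Also, 10 pallets each exceed 775 kg, and no two of those can share a container, so at least 10 containers are needed.
A packing using 10 containers:
  container 1: 1500 = 1500
  container 2: 1450 = 1450
  container 3: 1150 + 350 = 1500
  container 4: 1050 = 1050
  container 5: 1000 = 1000
  container 6: 1000 = 1000
  container 7: 950 + 600 = 1550
  container 8: 950 = 950
  container 9: 850 + 650 = 1500
  container 10: 850 = 850
This matches the lower bound, so 10 is optimal.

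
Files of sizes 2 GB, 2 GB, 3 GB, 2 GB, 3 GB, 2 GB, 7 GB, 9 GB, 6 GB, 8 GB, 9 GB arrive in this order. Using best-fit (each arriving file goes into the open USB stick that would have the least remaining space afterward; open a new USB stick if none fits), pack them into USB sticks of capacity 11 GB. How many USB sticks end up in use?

  2 → USB stick 1 (new)  [load 2/11]
  2 → USB stick 1  [load 4/11]
  3 → USB stick 1  [load 7/11]
  2 → USB stick 1  [load 9/11]
  3 → USB stick 2 (new)  [load 3/11]
  2 → USB stick 1  [load 11/11]
  7 → USB stick 2  [load 10/11]
  9 → USB stick 3 (new)  [load 9/11]
  6 → USB stick 4 (new)  [load 6/11]
  8 → USB stick 5 (new)  [load 8/11]
  9 → USB stick 6 (new)  [load 9/11]
6 USB sticks opened.

6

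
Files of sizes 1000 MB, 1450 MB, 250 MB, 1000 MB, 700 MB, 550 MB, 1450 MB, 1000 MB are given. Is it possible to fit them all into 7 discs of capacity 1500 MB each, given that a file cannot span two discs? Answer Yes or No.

A valid assignment using 6 discs:
  disc 1: 1450 = 1450
  disc 2: 1450 = 1450
  disc 3: 1000 + 250 = 1250
  disc 4: 1000 = 1000
  disc 5: 1000 = 1000
  disc 6: 700 + 550 = 1250
That uses only 6 ≤ 7, so 7 discs are enough.

Yes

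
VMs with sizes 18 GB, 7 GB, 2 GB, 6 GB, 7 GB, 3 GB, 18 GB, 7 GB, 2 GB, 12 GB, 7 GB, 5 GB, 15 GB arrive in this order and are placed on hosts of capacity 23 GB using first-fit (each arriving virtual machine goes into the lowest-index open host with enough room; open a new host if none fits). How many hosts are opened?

  18 → host 1 (new)  [load 18/23]
  7 → host 2 (new)  [load 7/23]
  2 → host 1  [load 20/23]
  6 → host 2  [load 13/23]
  7 → host 2  [load 20/23]
  3 → host 1  [load 23/23]
  18 → host 3 (new)  [load 18/23]
  7 → host 4 (new)  [load 7/23]
  2 → host 2  [load 22/23]
  12 → host 4  [load 19/23]
  7 → host 5 (new)  [load 7/23]
  5 → host 3  [load 23/23]
  15 → host 5  [load 22/23]
5 hosts opened.

5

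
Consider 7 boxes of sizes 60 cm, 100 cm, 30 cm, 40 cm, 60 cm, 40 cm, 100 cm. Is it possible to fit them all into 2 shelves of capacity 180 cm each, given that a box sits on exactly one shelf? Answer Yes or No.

No

Total = 430 cm; ⌈430/180⌉ = 3.
At least 3 shelves are required, but only 2 are allowed.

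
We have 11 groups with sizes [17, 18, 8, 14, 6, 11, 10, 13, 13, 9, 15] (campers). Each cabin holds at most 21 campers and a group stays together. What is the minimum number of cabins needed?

Total = 18 + 17 + 15 + 14 + 13 + 13 + 11 + 10 + 9 + 8 + 6 = 134 campers.
Lower bound: ⌈134/21⌉ = 7 cabins.
A packing using 8 cabins:
  cabin 1: 18 = 18
  cabin 2: 17 = 17
  cabin 3: 15 + 6 = 21
  cabin 4: 14 = 14
  cabin 5: 13 + 8 = 21
  cabin 6: 13 = 13
  cabin 7: 11 + 10 = 21
  cabin 8: 9 = 9
No arrangement into 7 cabins stays within capacity, so 8 is optimal.

8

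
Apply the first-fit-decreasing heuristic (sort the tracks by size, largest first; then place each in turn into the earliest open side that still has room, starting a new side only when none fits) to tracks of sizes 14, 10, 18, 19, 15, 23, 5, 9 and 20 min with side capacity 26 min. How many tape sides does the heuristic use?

Sorted descending: 23, 20, 19, 18, 15, 14, 10, 9, 5.
  23 → side 1 (new)  [load 23/26]
  20 → side 2 (new)  [load 20/26]
  19 → side 3 (new)  [load 19/26]
  18 → side 4 (new)  [load 18/26]
  15 → side 5 (new)  [load 15/26]
  14 → side 6 (new)  [load 14/26]
  10 → side 5  [load 25/26]
  9 → side 6  [load 23/26]
  5 → side 2  [load 25/26]
6 tape sides opened.

6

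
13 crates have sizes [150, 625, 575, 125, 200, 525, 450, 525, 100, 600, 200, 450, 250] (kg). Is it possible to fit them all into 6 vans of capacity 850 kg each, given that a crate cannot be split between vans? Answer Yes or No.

Total = 4775 kg; ⌈4775/850⌉ = 6.
7 crates each exceed half the capacity and cannot share a van, forcing at least 7 vans.
At least 7 vans are required, but only 6 are allowed.

No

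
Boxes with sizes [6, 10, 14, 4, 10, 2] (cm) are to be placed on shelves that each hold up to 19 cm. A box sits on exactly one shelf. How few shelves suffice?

Total = 14 + 10 + 10 + 6 + 4 + 2 = 46 cm.
Lower bound: ⌈46/19⌉ = 3 shelves.
A packing using 3 shelves:
  shelf 1: 14 + 4 = 18
  shelf 2: 10 + 6 + 2 = 18
  shelf 3: 10 = 10
This matches the lower bound, so 3 is optimal.

3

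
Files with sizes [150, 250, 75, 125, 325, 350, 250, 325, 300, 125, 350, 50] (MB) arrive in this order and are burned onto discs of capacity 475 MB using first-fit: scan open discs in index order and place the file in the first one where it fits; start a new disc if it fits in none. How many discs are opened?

7

  150 → disc 1 (new)  [load 150/475]
  250 → disc 1  [load 400/475]
  75 → disc 1  [load 475/475]
  125 → disc 2 (new)  [load 125/475]
  325 → disc 2  [load 450/475]
  350 → disc 3 (new)  [load 350/475]
  250 → disc 4 (new)  [load 250/475]
  325 → disc 5 (new)  [load 325/475]
  300 → disc 6 (new)  [load 300/475]
  125 → disc 3  [load 475/475]
  350 → disc 7 (new)  [load 350/475]
  50 → disc 4  [load 300/475]
7 discs opened.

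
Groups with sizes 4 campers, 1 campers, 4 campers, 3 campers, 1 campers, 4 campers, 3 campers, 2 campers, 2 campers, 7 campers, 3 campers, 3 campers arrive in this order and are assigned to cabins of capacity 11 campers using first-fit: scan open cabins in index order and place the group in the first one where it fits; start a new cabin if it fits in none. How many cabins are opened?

4

  4 → cabin 1 (new)  [load 4/11]
  1 → cabin 1  [load 5/11]
  4 → cabin 1  [load 9/11]
  3 → cabin 2 (new)  [load 3/11]
  1 → cabin 1  [load 10/11]
  4 → cabin 2  [load 7/11]
  3 → cabin 2  [load 10/11]
  2 → cabin 3 (new)  [load 2/11]
  2 → cabin 3  [load 4/11]
  7 → cabin 3  [load 11/11]
  3 → cabin 4 (new)  [load 3/11]
  3 → cabin 4  [load 6/11]
4 cabins opened.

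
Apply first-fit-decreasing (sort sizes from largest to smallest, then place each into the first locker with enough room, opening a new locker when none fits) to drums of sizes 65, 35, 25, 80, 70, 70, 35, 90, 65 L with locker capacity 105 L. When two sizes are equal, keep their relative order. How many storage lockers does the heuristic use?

Sorted descending: 90, 80, 70, 70, 65, 65, 35, 35, 25.
  90 → locker 1 (new)  [load 90/105]
  80 → locker 2 (new)  [load 80/105]
  70 → locker 3 (new)  [load 70/105]
  70 → locker 4 (new)  [load 70/105]
  65 → locker 5 (new)  [load 65/105]
  65 → locker 6 (new)  [load 65/105]
  35 → locker 3  [load 105/105]
  35 → locker 4  [load 105/105]
  25 → locker 2  [load 105/105]
6 storage lockers opened.

6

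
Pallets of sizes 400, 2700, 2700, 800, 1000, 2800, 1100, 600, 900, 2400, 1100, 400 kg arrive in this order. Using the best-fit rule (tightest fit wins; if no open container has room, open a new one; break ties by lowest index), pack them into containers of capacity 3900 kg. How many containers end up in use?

5

  400 → container 1 (new)  [load 400/3900]
  2700 → container 1  [load 3100/3900]
  2700 → container 2 (new)  [load 2700/3900]
  800 → container 1  [load 3900/3900]
  1000 → container 2  [load 3700/3900]
  2800 → container 3 (new)  [load 2800/3900]
  1100 → container 3  [load 3900/3900]
  600 → container 4 (new)  [load 600/3900]
  900 → container 4  [load 1500/3900]
  2400 → container 4  [load 3900/3900]
  1100 → container 5 (new)  [load 1100/3900]
  400 → container 5  [load 1500/3900]
5 containers opened.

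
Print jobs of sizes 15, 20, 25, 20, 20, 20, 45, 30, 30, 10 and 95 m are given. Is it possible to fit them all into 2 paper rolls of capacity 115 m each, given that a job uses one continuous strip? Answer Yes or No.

Total = 330 m; ⌈330/115⌉ = 3.
At least 3 paper rolls are required, but only 2 are allowed.

No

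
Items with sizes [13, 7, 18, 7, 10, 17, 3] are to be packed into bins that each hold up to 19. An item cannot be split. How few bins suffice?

Total = 18 + 17 + 13 + 10 + 7 + 7 + 3 = 75.
Lower bound: ⌈75/19⌉ = 4 bins.
A packing using 5 bins:
  bin 1: 18 = 18
  bin 2: 17 = 17
  bin 3: 13 + 3 = 16
  bin 4: 10 + 7 = 17
  bin 5: 7 = 7
No arrangement into 4 bins stays within capacity, so 5 is optimal.

5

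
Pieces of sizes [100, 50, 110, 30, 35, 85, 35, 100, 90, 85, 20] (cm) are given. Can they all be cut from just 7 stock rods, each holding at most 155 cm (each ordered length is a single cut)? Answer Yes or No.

Yes

A valid assignment using 6 stock rods:
  stock rod 1: 110 + 35 = 145
  stock rod 2: 100 + 50 = 150
  stock rod 3: 100 + 35 + 20 = 155
  stock rod 4: 90 + 30 = 120
  stock rod 5: 85 = 85
  stock rod 6: 85 = 85
That uses only 6 ≤ 7, so 7 stock rods are enough.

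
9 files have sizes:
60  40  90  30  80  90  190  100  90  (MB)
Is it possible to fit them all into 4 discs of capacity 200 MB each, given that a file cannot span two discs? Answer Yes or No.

Yes

A valid assignment using 4 discs:
  disc 1: 190 = 190
  disc 2: 100 + 90 = 190
  disc 3: 90 + 80 + 30 = 200
  disc 4: 90 + 60 + 40 = 190
Every load is within 200 MB, so 4 discs suffice.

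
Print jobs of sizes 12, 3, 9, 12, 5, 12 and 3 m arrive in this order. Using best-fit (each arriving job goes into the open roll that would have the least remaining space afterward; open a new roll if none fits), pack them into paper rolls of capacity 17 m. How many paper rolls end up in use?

  12 → roll 1 (new)  [load 12/17]
  3 → roll 1  [load 15/17]
  9 → roll 2 (new)  [load 9/17]
  12 → roll 3 (new)  [load 12/17]
  5 → roll 3  [load 17/17]
  12 → roll 4 (new)  [load 12/17]
  3 → roll 4  [load 15/17]
4 paper rolls opened.

4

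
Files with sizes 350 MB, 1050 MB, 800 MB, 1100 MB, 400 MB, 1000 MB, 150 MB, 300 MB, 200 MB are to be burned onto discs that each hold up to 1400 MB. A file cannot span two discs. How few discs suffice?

Total = 1100 + 1050 + 1000 + 800 + 400 + 350 + 300 + 200 + 150 = 5350 MB.
Lower bound: ⌈5350/1400⌉ = 4 discs.
A packing using 4 discs:
  disc 1: 1100 + 300 = 1400
  disc 2: 1050 + 350 = 1400
  disc 3: 1000 + 400 = 1400
  disc 4: 800 + 200 + 150 = 1150
This matches the lower bound, so 4 is optimal.

4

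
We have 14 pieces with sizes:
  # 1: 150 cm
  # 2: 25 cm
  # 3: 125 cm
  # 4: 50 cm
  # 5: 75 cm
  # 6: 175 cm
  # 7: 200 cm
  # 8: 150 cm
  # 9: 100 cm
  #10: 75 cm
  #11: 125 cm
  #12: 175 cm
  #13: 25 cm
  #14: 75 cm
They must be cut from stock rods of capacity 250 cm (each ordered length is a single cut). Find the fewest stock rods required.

7

Total = 200 + 175 + 175 + 150 + 150 + 125 + 125 + 100 + 75 + 75 + 75 + 50 + 25 + 25 = 1525 cm.
Lower bound: ⌈1525/250⌉ = 7 stock rods.
A packing using 7 stock rods:
  stock rod 1: 200 + 50 = 250
  stock rod 2: 175 + 75 = 250
  stock rod 3: 175 + 75 = 250
  stock rod 4: 150 + 100 = 250
  stock rod 5: 150 + 75 + 25 = 250
  stock rod 6: 125 + 125 = 250
  stock rod 7: 25 = 25
This matches the lower bound, so 7 is optimal.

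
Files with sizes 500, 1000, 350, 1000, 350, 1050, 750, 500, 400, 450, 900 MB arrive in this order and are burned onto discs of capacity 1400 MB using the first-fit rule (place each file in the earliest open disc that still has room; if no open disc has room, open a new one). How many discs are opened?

6

  500 → disc 1 (new)  [load 500/1400]
  1000 → disc 2 (new)  [load 1000/1400]
  350 → disc 1  [load 850/1400]
  1000 → disc 3 (new)  [load 1000/1400]
  350 → disc 1  [load 1200/1400]
  1050 → disc 4 (new)  [load 1050/1400]
  750 → disc 5 (new)  [load 750/1400]
  500 → disc 5  [load 1250/1400]
  400 → disc 2  [load 1400/1400]
  450 → disc 6 (new)  [load 450/1400]
  900 → disc 6  [load 1350/1400]
6 discs opened.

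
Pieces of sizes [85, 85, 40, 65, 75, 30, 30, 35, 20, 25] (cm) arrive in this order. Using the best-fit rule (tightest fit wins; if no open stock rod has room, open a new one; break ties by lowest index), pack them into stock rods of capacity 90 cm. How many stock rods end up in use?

6

  85 → stock rod 1 (new)  [load 85/90]
  85 → stock rod 2 (new)  [load 85/90]
  40 → stock rod 3 (new)  [load 40/90]
  65 → stock rod 4 (new)  [load 65/90]
  75 → stock rod 5 (new)  [load 75/90]
  30 → stock rod 3  [load 70/90]
  30 → stock rod 6 (new)  [load 30/90]
  35 → stock rod 6  [load 65/90]
  20 → stock rod 3  [load 90/90]
  25 → stock rod 4  [load 90/90]
6 stock rods opened.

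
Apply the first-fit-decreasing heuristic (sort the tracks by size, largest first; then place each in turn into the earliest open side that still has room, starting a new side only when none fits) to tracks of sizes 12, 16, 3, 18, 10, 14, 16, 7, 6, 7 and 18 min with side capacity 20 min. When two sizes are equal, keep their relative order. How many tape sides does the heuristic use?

7

Sorted descending: 18, 18, 16, 16, 14, 12, 10, 7, 7, 6, 3.
  18 → side 1 (new)  [load 18/20]
  18 → side 2 (new)  [load 18/20]
  16 → side 3 (new)  [load 16/20]
  16 → side 4 (new)  [load 16/20]
  14 → side 5 (new)  [load 14/20]
  12 → side 6 (new)  [load 12/20]
  10 → side 7 (new)  [load 10/20]
  7 → side 6  [load 19/20]
  7 → side 7  [load 17/20]
  6 → side 5  [load 20/20]
  3 → side 3  [load 19/20]
7 tape sides opened.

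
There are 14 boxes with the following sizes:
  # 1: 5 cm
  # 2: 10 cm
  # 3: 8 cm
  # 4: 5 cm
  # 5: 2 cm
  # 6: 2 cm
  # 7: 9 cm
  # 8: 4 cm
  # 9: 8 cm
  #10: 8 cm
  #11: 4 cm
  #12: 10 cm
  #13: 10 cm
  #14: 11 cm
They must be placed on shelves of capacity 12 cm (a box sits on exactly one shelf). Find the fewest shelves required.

Total = 11 + 10 + 10 + 10 + 9 + 8 + 8 + 8 + 5 + 5 + 4 + 4 + 2 + 2 = 96 cm.
Lower bound: ⌈96/12⌉ = 8 shelves.
A packing using 9 shelves:
  shelf 1: 11 = 11
  shelf 2: 10 + 2 = 12
  shelf 3: 10 + 2 = 12
  shelf 4: 10 = 10
  shelf 5: 9 = 9
  shelf 6: 8 + 4 = 12
  shelf 7: 8 + 4 = 12
  shelf 8: 8 = 8
  shelf 9: 5 + 5 = 10
No arrangement into 8 shelves stays within capacity, so 9 is optimal.

9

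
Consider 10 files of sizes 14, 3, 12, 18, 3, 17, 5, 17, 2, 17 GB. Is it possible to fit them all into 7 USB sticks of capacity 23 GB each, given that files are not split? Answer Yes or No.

A valid assignment using 6 USB sticks:
  USB stick 1: 18 + 5 = 23
  USB stick 2: 17 + 3 + 3 = 23
  USB stick 3: 17 + 2 = 19
  USB stick 4: 17 = 17
  USB stick 5: 14 = 14
  USB stick 6: 12 = 12
That uses only 6 ≤ 7, so 7 USB sticks are enough.

Yes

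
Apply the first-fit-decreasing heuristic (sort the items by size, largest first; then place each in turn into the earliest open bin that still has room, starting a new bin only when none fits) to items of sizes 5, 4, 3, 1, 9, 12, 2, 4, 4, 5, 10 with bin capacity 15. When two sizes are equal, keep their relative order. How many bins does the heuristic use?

4

Sorted descending: 12, 10, 9, 5, 5, 4, 4, 4, 3, 2, 1.
  12 → bin 1 (new)  [load 12/15]
  10 → bin 2 (new)  [load 10/15]
  9 → bin 3 (new)  [load 9/15]
  5 → bin 2  [load 15/15]
  5 → bin 3  [load 14/15]
  4 → bin 4 (new)  [load 4/15]
  4 → bin 4  [load 8/15]
  4 → bin 4  [load 12/15]
  3 → bin 1  [load 15/15]
  2 → bin 4  [load 14/15]
  1 → bin 3  [load 15/15]
4 bins opened.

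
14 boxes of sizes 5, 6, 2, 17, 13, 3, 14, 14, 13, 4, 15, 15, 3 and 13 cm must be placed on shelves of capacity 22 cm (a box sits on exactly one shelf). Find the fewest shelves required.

Total = 17 + 15 + 15 + 14 + 14 + 13 + 13 + 13 + 6 + 5 + 4 + 3 + 3 + 2 = 137 cm.
Lower bound: ⌈137/22⌉ = 7 shelves.
Also, 8 boxes each exceed 11 cm, and no two of those can share a shelf, so at least 8 shelves are needed.
A packing using 8 shelves:
  shelf 1: 17 + 5 = 22
  shelf 2: 15 + 6 = 21
  shelf 3: 15 + 4 + 3 = 22
  shelf 4: 14 + 3 + 2 = 19
  shelf 5: 14 = 14
  shelf 6: 13 = 13
  shelf 7: 13 = 13
  shelf 8: 13 = 13
This matches the lower bound, so 8 is optimal.

8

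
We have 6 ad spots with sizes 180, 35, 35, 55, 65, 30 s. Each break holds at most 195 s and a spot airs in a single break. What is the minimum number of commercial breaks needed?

Total = 180 + 65 + 55 + 35 + 35 + 30 = 400 s.
Lower bound: ⌈400/195⌉ = 3 commercial breaks.
A packing using 3 commercial breaks:
  break 1: 180 = 180
  break 2: 65 + 55 + 35 + 35 = 190
  break 3: 30 = 30
This matches the lower bound, so 3 is optimal.

3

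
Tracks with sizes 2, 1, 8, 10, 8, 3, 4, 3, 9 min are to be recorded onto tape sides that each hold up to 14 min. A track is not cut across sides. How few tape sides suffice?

4

Total = 10 + 9 + 8 + 8 + 4 + 3 + 3 + 2 + 1 = 48 min.
Lower bound: ⌈48/14⌉ = 4 tape sides.
A packing using 4 tape sides:
  side 1: 10 + 4 = 14
  side 2: 9 + 3 + 2 = 14
  side 3: 8 + 3 + 1 = 12
  side 4: 8 = 8
This matches the lower bound, so 4 is optimal.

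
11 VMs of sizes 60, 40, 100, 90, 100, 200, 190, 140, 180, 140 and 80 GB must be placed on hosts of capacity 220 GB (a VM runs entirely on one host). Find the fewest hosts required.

Total = 200 + 190 + 180 + 140 + 140 + 100 + 100 + 90 + 80 + 60 + 40 = 1320 GB.
Lower bound: ⌈1320/220⌉ = 6 hosts.
A packing using 7 hosts:
  host 1: 200 = 200
  host 2: 190 = 190
  host 3: 180 + 40 = 220
  host 4: 140 + 80 = 220
  host 5: 140 + 60 = 200
  host 6: 100 + 100 = 200
  host 7: 90 = 90
No arrangement into 6 hosts stays within capacity, so 7 is optimal.

7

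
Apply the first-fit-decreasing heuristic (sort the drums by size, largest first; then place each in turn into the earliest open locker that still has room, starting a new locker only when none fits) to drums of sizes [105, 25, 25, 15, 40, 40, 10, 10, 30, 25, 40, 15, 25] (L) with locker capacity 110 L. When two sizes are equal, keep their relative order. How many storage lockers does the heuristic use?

4

Sorted descending: 105, 40, 40, 40, 30, 25, 25, 25, 25, 15, 15, 10, 10.
  105 → locker 1 (new)  [load 105/110]
  40 → locker 2 (new)  [load 40/110]
  40 → locker 2  [load 80/110]
  40 → locker 3 (new)  [load 40/110]
  30 → locker 2  [load 110/110]
  25 → locker 3  [load 65/110]
  25 → locker 3  [load 90/110]
  25 → locker 4 (new)  [load 25/110]
  25 → locker 4  [load 50/110]
  15 → locker 3  [load 105/110]
  15 → locker 4  [load 65/110]
  10 → locker 4  [load 75/110]
  10 → locker 4  [load 85/110]
4 storage lockers opened.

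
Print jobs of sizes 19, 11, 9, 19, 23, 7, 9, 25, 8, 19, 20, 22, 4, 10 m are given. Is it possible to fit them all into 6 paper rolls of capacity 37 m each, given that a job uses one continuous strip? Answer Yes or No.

Total = 205 m; ⌈205/37⌉ = 6.
7 print jobs each exceed half the capacity and cannot share a roll, forcing at least 7 paper rolls.
At least 7 paper rolls are required, but only 6 are allowed.

No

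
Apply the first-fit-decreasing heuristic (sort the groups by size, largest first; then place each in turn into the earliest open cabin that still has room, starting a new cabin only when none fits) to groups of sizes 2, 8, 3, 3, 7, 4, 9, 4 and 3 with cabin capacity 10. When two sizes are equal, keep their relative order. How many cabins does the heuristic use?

5

Sorted descending: 9, 8, 7, 4, 4, 3, 3, 3, 2.
  9 → cabin 1 (new)  [load 9/10]
  8 → cabin 2 (new)  [load 8/10]
  7 → cabin 3 (new)  [load 7/10]
  4 → cabin 4 (new)  [load 4/10]
  4 → cabin 4  [load 8/10]
  3 → cabin 3  [load 10/10]
  3 → cabin 5 (new)  [load 3/10]
  3 → cabin 5  [load 6/10]
  2 → cabin 2  [load 10/10]
5 cabins opened.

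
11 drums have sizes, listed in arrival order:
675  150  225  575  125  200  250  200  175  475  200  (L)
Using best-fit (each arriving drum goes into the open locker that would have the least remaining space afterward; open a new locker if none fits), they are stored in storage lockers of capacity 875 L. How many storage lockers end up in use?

  675 → locker 1 (new)  [load 675/875]
  150 → locker 1  [load 825/875]
  225 → locker 2 (new)  [load 225/875]
  575 → locker 2  [load 800/875]
  125 → locker 3 (new)  [load 125/875]
  200 → locker 3  [load 325/875]
  250 → locker 3  [load 575/875]
  200 → locker 3  [load 775/875]
  175 → locker 4 (new)  [load 175/875]
  475 → locker 4  [load 650/875]
  200 → locker 4  [load 850/875]
4 storage lockers opened.

4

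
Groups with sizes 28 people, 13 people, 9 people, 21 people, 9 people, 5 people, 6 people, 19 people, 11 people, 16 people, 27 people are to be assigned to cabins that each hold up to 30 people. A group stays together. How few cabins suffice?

6

Total = 28 + 27 + 21 + 19 + 16 + 13 + 11 + 9 + 9 + 6 + 5 = 164 people.
Lower bound: ⌈164/30⌉ = 6 cabins.
A packing using 6 cabins:
  cabin 1: 28 = 28
  cabin 2: 27 = 27
  cabin 3: 21 + 9 = 30
  cabin 4: 19 + 11 = 30
  cabin 5: 16 + 13 = 29
  cabin 6: 9 + 6 + 5 = 20
This matches the lower bound, so 6 is optimal.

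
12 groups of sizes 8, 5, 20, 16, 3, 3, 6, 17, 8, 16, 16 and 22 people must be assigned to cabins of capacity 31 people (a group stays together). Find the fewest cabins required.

6

Total = 22 + 20 + 17 + 16 + 16 + 16 + 8 + 8 + 6 + 5 + 3 + 3 = 140 people.
Lower bound: ⌈140/31⌉ = 5 cabins.
Also, 6 groups each exceed 31/2 people, and no two of those can share a cabin, so at least 6 cabins are needed.
A packing using 6 cabins:
  cabin 1: 22 + 8 = 30
  cabin 2: 20 + 8 + 3 = 31
  cabin 3: 17 + 6 + 5 + 3 = 31
  cabin 4: 16 = 16
  cabin 5: 16 = 16
  cabin 6: 16 = 16
This matches the lower bound, so 6 is optimal.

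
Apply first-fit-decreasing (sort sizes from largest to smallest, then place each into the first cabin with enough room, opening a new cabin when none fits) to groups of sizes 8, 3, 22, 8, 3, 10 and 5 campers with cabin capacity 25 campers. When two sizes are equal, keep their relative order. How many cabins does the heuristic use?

3

Sorted descending: 22, 10, 8, 8, 5, 3, 3.
  22 → cabin 1 (new)  [load 22/25]
  10 → cabin 2 (new)  [load 10/25]
  8 → cabin 2  [load 18/25]
  8 → cabin 3 (new)  [load 8/25]
  5 → cabin 2  [load 23/25]
  3 → cabin 1  [load 25/25]
  3 → cabin 3  [load 11/25]
3 cabins opened.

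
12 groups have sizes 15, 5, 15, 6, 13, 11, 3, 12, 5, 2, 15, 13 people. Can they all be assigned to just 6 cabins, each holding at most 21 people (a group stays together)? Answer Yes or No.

No

Total = 115 people; ⌈115/21⌉ = 6.
7 groups each exceed half the capacity and cannot share a cabin, forcing at least 7 cabins.
At least 7 cabins are required, but only 6 are allowed.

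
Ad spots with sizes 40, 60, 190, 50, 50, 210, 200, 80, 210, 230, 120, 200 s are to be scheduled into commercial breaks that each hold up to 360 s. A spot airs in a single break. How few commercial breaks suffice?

6

Total = 230 + 210 + 210 + 200 + 200 + 190 + 120 + 80 + 60 + 50 + 50 + 40 = 1640 s.
Lower bound: ⌈1640/360⌉ = 5 commercial breaks.
Also, 6 ad spots each exceed 180 s, and no two of those can share a break, so at least 6 commercial breaks are needed.
A packing using 6 commercial breaks:
  break 1: 230 + 120 = 350
  break 2: 210 + 80 + 60 = 350
  break 3: 210 + 50 + 50 + 40 = 350
  break 4: 200 = 200
  break 5: 200 = 200
  break 6: 190 = 190
This matches the lower bound, so 6 is optimal.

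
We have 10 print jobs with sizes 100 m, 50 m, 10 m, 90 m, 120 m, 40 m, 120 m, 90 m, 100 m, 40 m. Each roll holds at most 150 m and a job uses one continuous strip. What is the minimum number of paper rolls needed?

6

Total = 120 + 120 + 100 + 100 + 90 + 90 + 50 + 40 + 40 + 10 = 760 m.
Lower bound: ⌈760/150⌉ = 6 paper rolls.
A packing using 6 paper rolls:
  roll 1: 120 + 10 = 130
  roll 2: 120 = 120
  roll 3: 100 + 50 = 150
  roll 4: 100 + 40 = 140
  roll 5: 90 + 40 = 130
  roll 6: 90 = 90
This matches the lower bound, so 6 is optimal.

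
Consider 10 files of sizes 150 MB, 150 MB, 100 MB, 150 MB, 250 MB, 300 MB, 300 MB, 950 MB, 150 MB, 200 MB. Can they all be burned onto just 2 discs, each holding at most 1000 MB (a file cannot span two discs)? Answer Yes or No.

Total = 2700 MB; ⌈2700/1000⌉ = 3.
At least 3 discs are required, but only 2 are allowed.

No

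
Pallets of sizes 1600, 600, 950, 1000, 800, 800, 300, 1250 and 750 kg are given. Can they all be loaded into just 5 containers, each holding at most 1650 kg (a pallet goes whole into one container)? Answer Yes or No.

No

Total = 8050 kg; ⌈8050/1650⌉ = 5.
The bound of 5 does not rule out 5, but exhaustive search shows no assignment into 5 containers of capacity 1650 kg exists — the minimum is 6.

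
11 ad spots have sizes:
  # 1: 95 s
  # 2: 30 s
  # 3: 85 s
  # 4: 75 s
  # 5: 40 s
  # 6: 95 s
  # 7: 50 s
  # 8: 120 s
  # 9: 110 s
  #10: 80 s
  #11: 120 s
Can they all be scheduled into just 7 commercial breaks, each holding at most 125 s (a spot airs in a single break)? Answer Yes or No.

No

Total = 900 s; ⌈900/125⌉ = 8.
At least 8 commercial breaks are required, but only 7 are allowed.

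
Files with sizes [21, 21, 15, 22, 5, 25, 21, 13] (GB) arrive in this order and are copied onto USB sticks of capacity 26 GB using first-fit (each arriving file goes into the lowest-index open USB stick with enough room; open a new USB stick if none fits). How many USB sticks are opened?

  21 → USB stick 1 (new)  [load 21/26]
  21 → USB stick 2 (new)  [load 21/26]
  15 → USB stick 3 (new)  [load 15/26]
  22 → USB stick 4 (new)  [load 22/26]
  5 → USB stick 1  [load 26/26]
  25 → USB stick 5 (new)  [load 25/26]
  21 → USB stick 6 (new)  [load 21/26]
  13 → USB stick 7 (new)  [load 13/26]
7 USB sticks opened.

7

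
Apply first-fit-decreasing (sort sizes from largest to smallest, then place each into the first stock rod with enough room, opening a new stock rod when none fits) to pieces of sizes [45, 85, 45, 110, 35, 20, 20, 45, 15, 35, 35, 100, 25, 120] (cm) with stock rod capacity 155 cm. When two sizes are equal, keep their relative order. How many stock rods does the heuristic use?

5

Sorted descending: 120, 110, 100, 85, 45, 45, 45, 35, 35, 35, 25, 20, 20, 15.
  120 → stock rod 1 (new)  [load 120/155]
  110 → stock rod 2 (new)  [load 110/155]
  100 → stock rod 3 (new)  [load 100/155]
  85 → stock rod 4 (new)  [load 85/155]
  45 → stock rod 2  [load 155/155]
  45 → stock rod 3  [load 145/155]
  45 → stock rod 4  [load 130/155]
  35 → stock rod 1  [load 155/155]
  35 → stock rod 5 (new)  [load 35/155]
  35 → stock rod 5  [load 70/155]
  25 → stock rod 4  [load 155/155]
  20 → stock rod 5  [load 90/155]
  20 → stock rod 5  [load 110/155]
  15 → stock rod 5  [load 125/155]
5 stock rods opened.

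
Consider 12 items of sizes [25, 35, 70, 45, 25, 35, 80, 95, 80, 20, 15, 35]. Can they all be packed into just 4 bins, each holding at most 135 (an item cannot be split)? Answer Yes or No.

Total = 560; ⌈560/135⌉ = 5.
At least 5 bins are required, but only 4 are allowed.

No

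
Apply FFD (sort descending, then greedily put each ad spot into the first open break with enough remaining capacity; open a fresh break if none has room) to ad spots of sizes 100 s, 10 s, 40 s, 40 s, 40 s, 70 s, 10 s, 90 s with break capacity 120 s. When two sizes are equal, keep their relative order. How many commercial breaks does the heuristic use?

4

Sorted descending: 100, 90, 70, 40, 40, 40, 10, 10.
  100 → break 1 (new)  [load 100/120]
  90 → break 2 (new)  [load 90/120]
  70 → break 3 (new)  [load 70/120]
  40 → break 3  [load 110/120]
  40 → break 4 (new)  [load 40/120]
  40 → break 4  [load 80/120]
  10 → break 1  [load 110/120]
  10 → break 1  [load 120/120]
4 commercial breaks opened.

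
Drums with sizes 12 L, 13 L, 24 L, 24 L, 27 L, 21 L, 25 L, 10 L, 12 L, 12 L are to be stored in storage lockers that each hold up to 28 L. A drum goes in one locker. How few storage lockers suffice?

8

Total = 27 + 25 + 24 + 24 + 21 + 13 + 12 + 12 + 12 + 10 = 180 L.
Lower bound: ⌈180/28⌉ = 7 storage lockers.
A packing using 8 storage lockers:
  locker 1: 27 = 27
  locker 2: 25 = 25
  locker 3: 24 = 24
  locker 4: 24 = 24
  locker 5: 21 = 21
  locker 6: 13 + 12 = 25
  locker 7: 12 + 12 = 24
  locker 8: 10 = 10
No arrangement into 7 storage lockers stays within capacity, so 8 is optimal.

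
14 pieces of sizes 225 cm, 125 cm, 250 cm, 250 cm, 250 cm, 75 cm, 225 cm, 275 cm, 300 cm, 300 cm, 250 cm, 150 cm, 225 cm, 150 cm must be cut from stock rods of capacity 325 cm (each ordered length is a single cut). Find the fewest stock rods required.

12

Total = 300 + 300 + 275 + 250 + 250 + 250 + 250 + 225 + 225 + 225 + 150 + 150 + 125 + 75 = 3050 cm.
Lower bound: ⌈3050/325⌉ = 10 stock rods.
A packing using 12 stock rods:
  stock rod 1: 300 = 300
  stock rod 2: 300 = 300
  stock rod 3: 275 = 275
  stock rod 4: 250 + 75 = 325
  stock rod 5: 250 = 250
  stock rod 6: 250 = 250
  stock rod 7: 250 = 250
  stock rod 8: 225 = 225
  stock rod 9: 225 = 225
  stock rod 10: 225 = 225
  stock rod 11: 150 + 150 = 300
  stock rod 12: 125 = 125
No arrangement into 11 stock rods stays within capacity, so 12 is optimal.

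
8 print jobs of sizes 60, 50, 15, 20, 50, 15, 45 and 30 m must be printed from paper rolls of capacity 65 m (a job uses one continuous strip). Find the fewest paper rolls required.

5

Total = 60 + 50 + 50 + 45 + 30 + 20 + 15 + 15 = 285 m.
Lower bound: ⌈285/65⌉ = 5 paper rolls.
A packing using 5 paper rolls:
  roll 1: 60 = 60
  roll 2: 50 + 15 = 65
  roll 3: 50 + 15 = 65
  roll 4: 45 + 20 = 65
  roll 5: 30 = 30
This matches the lower bound, so 5 is optimal.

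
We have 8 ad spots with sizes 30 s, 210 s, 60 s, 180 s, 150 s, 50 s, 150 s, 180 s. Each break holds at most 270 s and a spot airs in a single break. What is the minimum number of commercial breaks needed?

5

Total = 210 + 180 + 180 + 150 + 150 + 60 + 50 + 30 = 1010 s.
Lower bound: ⌈1010/270⌉ = 4 commercial breaks.
Also, 5 ad spots each exceed 135 s, and no two of those can share a break, so at least 5 commercial breaks are needed.
A packing using 5 commercial breaks:
  break 1: 210 + 60 = 270
  break 2: 180 + 50 + 30 = 260
  break 3: 180 = 180
  break 4: 150 = 150
  break 5: 150 = 150
This matches the lower bound, so 5 is optimal.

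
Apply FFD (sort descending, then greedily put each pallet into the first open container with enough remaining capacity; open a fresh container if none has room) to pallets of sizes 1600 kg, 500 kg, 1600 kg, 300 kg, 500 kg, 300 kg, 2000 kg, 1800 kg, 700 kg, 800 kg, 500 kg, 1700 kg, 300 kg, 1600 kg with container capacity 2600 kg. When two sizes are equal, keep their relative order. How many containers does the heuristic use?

Sorted descending: 2000, 1800, 1700, 1600, 1600, 1600, 800, 700, 500, 500, 500, 300, 300, 300.
  2000 → container 1 (new)  [load 2000/2600]
  1800 → container 2 (new)  [load 1800/2600]
  1700 → container 3 (new)  [load 1700/2600]
  1600 → container 4 (new)  [load 1600/2600]
  1600 → container 5 (new)  [load 1600/2600]
  1600 → container 6 (new)  [load 1600/2600]
  800 → container 2  [load 2600/2600]
  700 → container 3  [load 2400/2600]
  500 → container 1  [load 2500/2600]
  500 → container 4  [load 2100/2600]
  500 → container 4  [load 2600/2600]
  300 → container 5  [load 1900/2600]
  300 → container 5  [load 2200/2600]
  300 → container 5  [load 2500/2600]
6 containers opened.

6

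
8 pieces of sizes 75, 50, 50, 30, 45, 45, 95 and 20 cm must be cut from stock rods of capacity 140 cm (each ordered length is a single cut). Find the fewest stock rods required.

3

Total = 95 + 75 + 50 + 50 + 45 + 45 + 30 + 20 = 410 cm.
Lower bound: ⌈410/140⌉ = 3 stock rods.
A packing using 3 stock rods:
  stock rod 1: 95 + 45 = 140
  stock rod 2: 75 + 45 + 20 = 140
  stock rod 3: 50 + 50 + 30 = 130
This matches the lower bound, so 3 is optimal.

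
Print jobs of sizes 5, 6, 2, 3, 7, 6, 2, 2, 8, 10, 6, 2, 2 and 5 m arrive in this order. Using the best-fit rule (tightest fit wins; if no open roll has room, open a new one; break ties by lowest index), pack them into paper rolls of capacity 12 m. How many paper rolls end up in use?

  5 → roll 1 (new)  [load 5/12]
  6 → roll 1  [load 11/12]
  2 → roll 2 (new)  [load 2/12]
  3 → roll 2  [load 5/12]
  7 → roll 2  [load 12/12]
  6 → roll 3 (new)  [load 6/12]
  2 → roll 3  [load 8/12]
  2 → roll 3  [load 10/12]
  8 → roll 4 (new)  [load 8/12]
  10 → roll 5 (new)  [load 10/12]
  6 → roll 6 (new)  [load 6/12]
  2 → roll 3  [load 12/12]
  2 → roll 5  [load 12/12]
  5 → roll 6  [load 11/12]
6 paper rolls opened.

6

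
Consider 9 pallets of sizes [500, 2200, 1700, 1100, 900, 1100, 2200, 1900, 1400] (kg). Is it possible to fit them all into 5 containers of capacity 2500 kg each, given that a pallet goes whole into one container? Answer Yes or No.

No

Total = 13000 kg; ⌈13000/2500⌉ = 6.
At least 6 containers are required, but only 5 are allowed.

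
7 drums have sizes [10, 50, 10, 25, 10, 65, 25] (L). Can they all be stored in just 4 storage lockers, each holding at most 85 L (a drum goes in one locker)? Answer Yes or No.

A valid assignment using 3 storage lockers:
  locker 1: 65 + 10 + 10 = 85
  locker 2: 50 + 25 + 10 = 85
  locker 3: 25 = 25
That uses only 3 ≤ 4, so 4 storage lockers are enough.

Yes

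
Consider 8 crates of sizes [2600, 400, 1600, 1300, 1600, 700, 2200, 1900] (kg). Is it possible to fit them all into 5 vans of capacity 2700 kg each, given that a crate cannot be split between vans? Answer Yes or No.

Total = 12300 kg; ⌈12300/2700⌉ = 5.
The bound of 5 does not rule out 5, but exhaustive search shows no assignment into 5 vans of capacity 2700 kg exists — the minimum is 6.

No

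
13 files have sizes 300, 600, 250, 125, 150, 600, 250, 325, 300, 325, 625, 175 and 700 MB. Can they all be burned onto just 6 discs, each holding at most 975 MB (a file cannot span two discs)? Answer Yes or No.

A valid assignment using 5 discs:
  disc 1: 700 + 150 + 125 = 975
  disc 2: 625 + 325 = 950
  disc 3: 600 + 325 = 925
  disc 4: 600 + 300 = 900
  disc 5: 300 + 250 + 250 + 175 = 975
That uses only 5 ≤ 6, so 6 discs are enough.

Yes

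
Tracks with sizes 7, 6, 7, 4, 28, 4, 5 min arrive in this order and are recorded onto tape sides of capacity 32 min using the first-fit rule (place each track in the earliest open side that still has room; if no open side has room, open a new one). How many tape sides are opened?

3

  7 → side 1 (new)  [load 7/32]
  6 → side 1  [load 13/32]
  7 → side 1  [load 20/32]
  4 → side 1  [load 24/32]
  28 → side 2 (new)  [load 28/32]
  4 → side 1  [load 28/32]
  5 → side 3 (new)  [load 5/32]
3 tape sides opened.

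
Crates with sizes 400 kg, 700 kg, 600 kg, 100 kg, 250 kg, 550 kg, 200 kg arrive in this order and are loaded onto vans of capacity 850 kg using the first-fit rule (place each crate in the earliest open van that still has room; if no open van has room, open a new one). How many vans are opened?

  400 → van 1 (new)  [load 400/850]
  700 → van 2 (new)  [load 700/850]
  600 → van 3 (new)  [load 600/850]
  100 → van 1  [load 500/850]
  250 → van 1  [load 750/850]
  550 → van 4 (new)  [load 550/850]
  200 → van 3  [load 800/850]
4 vans opened.

4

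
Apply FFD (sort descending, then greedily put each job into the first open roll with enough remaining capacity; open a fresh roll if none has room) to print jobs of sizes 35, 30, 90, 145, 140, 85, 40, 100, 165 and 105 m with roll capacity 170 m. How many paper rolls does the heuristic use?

Sorted descending: 165, 145, 140, 105, 100, 90, 85, 40, 35, 30.
  165 → roll 1 (new)  [load 165/170]
  145 → roll 2 (new)  [load 145/170]
  140 → roll 3 (new)  [load 140/170]
  105 → roll 4 (new)  [load 105/170]
  100 → roll 5 (new)  [load 100/170]
  90 → roll 6 (new)  [load 90/170]
  85 → roll 7 (new)  [load 85/170]
  40 → roll 4  [load 145/170]
  35 → roll 5  [load 135/170]
  30 → roll 3  [load 170/170]
7 paper rolls opened.

7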